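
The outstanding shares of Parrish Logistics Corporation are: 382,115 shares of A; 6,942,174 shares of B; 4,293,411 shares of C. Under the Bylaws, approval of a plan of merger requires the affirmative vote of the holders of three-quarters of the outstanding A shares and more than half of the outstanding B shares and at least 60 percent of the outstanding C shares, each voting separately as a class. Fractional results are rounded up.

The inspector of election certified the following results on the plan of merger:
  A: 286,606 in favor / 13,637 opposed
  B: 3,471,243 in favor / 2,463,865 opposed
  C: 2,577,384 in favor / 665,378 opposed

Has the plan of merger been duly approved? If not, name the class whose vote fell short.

A: 3/4 of 382115 = 286586.25, rounded up to 286587; 286,587 required, 286,606 in favor — approved.
B: a majority of 6942174 is 3471088; 3,471,088 required, 3,471,243 in favor — approved.
C: 3/5 of 4293411 = 2576046.60, rounded up to 2576047; 2,576,047 required, 2,577,384 in favor — approved.

Approved — every class gave the required vote.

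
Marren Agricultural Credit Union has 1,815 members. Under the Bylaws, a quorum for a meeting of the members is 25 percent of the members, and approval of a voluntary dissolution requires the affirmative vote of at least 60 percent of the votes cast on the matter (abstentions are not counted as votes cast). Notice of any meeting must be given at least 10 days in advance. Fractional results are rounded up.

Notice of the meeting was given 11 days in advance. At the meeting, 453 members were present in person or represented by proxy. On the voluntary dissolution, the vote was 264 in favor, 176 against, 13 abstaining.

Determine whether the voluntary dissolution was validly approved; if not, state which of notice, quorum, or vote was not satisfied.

Invalid — quorum requirement not satisfied.

Notice: 11 days given; 10 required. Satisfied.
Quorum: 25% of 1,815 = 453.75, rounded up to 454; 453 present. Not satisfied.
Vote: requires three-fifths of the votes cast (453 − 13 abstaining = 440); 3/5 of 440 = 264, so 264 needed; 264 in favor. Satisfied.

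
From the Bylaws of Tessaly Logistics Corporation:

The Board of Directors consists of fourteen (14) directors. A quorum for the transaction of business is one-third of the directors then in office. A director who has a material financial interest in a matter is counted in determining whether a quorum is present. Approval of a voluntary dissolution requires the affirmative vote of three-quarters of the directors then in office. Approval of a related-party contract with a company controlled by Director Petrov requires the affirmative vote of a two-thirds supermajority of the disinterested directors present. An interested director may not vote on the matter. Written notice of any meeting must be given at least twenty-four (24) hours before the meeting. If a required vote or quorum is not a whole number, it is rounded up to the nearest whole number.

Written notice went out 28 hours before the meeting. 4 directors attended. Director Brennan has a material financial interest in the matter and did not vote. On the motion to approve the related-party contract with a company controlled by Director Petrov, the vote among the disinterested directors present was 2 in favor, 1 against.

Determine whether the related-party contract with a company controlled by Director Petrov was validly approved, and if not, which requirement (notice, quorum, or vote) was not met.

Notice: 28 hours given; 24 required (28 ≥ 24). Satisfied.
Quorum: 4 present (interested directors count toward quorum); quorum is 5. Not satisfied.
Vote: the related-party contract with a company controlled by Director Petrov requires two-thirds of the disinterested directors present (4 − 1 = 3). 2/3 of 3 = 2, so 2 affirmative votes are needed; 2 voted in favor. Satisfied. (Moot — without a quorum no business can be validly transacted.)

Invalid — quorum requirement not satisfied.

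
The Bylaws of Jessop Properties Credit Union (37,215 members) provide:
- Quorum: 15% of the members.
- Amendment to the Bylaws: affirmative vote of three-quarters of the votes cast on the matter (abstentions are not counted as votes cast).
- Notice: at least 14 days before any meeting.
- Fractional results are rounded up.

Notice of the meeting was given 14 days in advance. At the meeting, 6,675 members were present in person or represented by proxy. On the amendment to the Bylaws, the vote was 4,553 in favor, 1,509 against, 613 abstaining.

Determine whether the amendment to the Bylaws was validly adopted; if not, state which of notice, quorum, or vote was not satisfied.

Valid — all requirements satisfied.

Notice: 14 days given; 14 required. Satisfied.
Quorum: 15% of 37,215 = 5,582.25, rounded up to 5,583; 6,675 present. Satisfied.
Vote: requires three-fourths of the votes cast (6,675 − 613 abstaining = 6,062); 3/4 of 6062 = 4546.50, rounded up to 4547, so 4,547 needed; 4,553 in favor. Satisfied.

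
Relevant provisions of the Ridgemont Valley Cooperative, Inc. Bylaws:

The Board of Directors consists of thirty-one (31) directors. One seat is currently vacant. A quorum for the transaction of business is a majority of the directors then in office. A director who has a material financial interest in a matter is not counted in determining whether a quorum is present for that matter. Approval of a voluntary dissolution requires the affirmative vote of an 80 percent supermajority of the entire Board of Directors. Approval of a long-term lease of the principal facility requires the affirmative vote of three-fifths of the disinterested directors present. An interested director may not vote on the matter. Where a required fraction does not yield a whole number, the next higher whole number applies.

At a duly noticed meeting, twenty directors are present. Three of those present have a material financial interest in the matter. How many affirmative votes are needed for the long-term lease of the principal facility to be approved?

11

The long-term lease of the principal facility requires three-fifths of the disinterested directors present (20 − 3 = 17).
3/5 of 17 = 10.20, rounded up to 11.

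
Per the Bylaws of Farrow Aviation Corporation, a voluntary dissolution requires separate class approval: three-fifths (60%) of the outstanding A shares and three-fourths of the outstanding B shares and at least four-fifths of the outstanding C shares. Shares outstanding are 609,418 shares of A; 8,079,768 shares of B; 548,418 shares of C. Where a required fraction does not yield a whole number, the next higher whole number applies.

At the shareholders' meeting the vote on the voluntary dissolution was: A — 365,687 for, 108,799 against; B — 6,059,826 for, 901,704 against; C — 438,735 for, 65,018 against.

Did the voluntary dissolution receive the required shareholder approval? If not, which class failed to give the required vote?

Approved — every class gave the required vote.

A: 3/5 of 609418 = 365650.80, rounded up to 365651; 365,651 required, 365,687 in favor — approved.
B: 3/4 of 8079768 = 6059826; 6,059,826 required, 6,059,826 in favor — approved.
C: 4/5 of 548418 = 438734.40, rounded up to 438735; 438,735 required, 438,735 in favor — approved.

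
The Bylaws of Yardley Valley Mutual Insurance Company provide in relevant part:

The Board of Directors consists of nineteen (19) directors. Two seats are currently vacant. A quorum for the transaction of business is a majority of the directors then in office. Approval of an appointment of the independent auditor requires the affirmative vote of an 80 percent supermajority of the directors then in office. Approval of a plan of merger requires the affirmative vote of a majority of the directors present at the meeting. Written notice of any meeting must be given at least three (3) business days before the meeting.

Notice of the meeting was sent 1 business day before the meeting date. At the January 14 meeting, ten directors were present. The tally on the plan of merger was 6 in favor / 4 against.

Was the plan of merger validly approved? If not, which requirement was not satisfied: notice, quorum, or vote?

Invalid — notice requirement not satisfied.

Notice: 1 business day given; 3 required (1 < 3). Not satisfied.
Quorum: 10 present; quorum is 9. Satisfied.
Vote: the plan of merger requires a majority of the directors present (10). A majority of 10 is 6, so 6 affirmative votes are needed; 6 voted in favor. Satisfied.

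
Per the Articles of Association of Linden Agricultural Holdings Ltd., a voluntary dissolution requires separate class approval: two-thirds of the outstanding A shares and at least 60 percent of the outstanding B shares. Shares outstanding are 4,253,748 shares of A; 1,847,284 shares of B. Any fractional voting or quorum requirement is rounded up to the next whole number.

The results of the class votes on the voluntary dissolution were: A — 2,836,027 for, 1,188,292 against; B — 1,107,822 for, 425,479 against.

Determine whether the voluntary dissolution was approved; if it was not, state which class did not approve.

Not approved — the B shares did not give the required vote.

A: 2/3 of 4253748 = 2835832; 2,835,832 required, 2,836,027 in favor — approved.
B: 3/5 of 1847284 = 1108370.40, rounded up to 1108371; 1,108,371 required, 1,107,822 in favor — not approved.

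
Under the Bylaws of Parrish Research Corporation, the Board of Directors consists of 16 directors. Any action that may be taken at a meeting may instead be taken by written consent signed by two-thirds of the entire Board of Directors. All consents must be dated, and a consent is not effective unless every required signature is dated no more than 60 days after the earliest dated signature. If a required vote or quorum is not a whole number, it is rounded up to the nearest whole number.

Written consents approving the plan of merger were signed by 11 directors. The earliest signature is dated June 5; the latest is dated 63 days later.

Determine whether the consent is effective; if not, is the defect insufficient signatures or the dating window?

Not effective — dating-window requirement not satisfied.

Signatures required: two-thirds of 16 — 2/3 of 16 = 10.67, rounded up to 11, so 11 needed; 11 signed. Sufficient.
Dating window: the latest signature is 63 days after the earliest; the limit is 60 days. Outside the window.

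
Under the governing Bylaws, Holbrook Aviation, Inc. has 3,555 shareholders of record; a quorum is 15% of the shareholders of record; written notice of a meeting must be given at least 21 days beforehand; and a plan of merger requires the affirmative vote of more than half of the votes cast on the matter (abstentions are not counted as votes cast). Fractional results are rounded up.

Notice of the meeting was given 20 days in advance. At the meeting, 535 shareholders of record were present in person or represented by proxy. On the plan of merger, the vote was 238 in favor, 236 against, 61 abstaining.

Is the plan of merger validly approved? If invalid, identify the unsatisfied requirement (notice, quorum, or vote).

Notice: 20 days given; 21 required. Not satisfied.
Quorum: 15% of 3,555 = 533.25, rounded up to 534; 535 present. Satisfied.
Vote: requires a majority of the votes cast (535 − 61 abstaining = 474); a majority of 474 is 238, so 238 needed; 238 in favor. Satisfied.

Invalid — notice requirement not satisfied.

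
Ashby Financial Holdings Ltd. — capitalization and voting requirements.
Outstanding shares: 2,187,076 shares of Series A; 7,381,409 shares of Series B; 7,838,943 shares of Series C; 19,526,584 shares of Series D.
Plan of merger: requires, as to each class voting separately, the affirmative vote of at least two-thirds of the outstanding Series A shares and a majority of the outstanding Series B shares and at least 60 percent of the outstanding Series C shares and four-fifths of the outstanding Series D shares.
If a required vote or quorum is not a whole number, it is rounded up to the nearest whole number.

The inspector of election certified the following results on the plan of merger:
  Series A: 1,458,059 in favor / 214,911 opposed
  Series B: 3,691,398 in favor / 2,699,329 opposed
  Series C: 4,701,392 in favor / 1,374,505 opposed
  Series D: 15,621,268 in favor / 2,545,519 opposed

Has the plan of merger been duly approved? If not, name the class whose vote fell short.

Not approved — the Series C shares did not give the required vote.

Series A: 2/3 of 2187076 = 1458050.67, rounded up to 1458051; 1,458,051 required, 1,458,059 in favor — approved.
Series B: a majority of 7381409 is 3690705; 3,690,705 required, 3,691,398 in favor — approved.
Series C: 3/5 of 7838943 = 4703365.80, rounded up to 4703366; 4,703,366 required, 4,701,392 in favor — not approved.
Series D: 4/5 of 19526584 = 15621267.20, rounded up to 15621268; 15,621,268 required, 15,621,268 in favor — approved.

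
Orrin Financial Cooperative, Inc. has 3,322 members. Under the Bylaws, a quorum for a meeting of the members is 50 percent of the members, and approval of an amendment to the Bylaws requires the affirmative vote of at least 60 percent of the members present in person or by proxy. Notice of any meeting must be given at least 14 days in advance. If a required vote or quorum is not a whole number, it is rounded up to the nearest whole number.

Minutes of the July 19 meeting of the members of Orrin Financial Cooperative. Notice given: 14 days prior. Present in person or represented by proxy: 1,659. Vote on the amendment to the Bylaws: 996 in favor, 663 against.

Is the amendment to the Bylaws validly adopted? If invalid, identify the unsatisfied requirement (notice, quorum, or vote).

Notice: 14 days given; 14 required. Satisfied.
Quorum: 50% of 3,322 = 1,661; 1,659 present. Not satisfied.
Vote: requires three-fifths of those present (1,659); 3/5 of 1659 = 995.40, rounded up to 996, so 996 needed; 996 in favor. Satisfied.

Invalid — quorum requirement not satisfied.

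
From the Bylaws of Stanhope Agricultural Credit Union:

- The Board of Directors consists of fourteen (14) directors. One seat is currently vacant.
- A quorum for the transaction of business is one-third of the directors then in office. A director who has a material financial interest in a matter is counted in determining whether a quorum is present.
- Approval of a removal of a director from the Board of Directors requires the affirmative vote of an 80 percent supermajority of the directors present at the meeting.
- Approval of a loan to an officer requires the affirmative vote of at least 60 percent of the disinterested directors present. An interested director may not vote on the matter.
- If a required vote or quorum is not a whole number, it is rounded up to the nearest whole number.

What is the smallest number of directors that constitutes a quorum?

5

1/3 of 13 = 4.33, rounded up to 5.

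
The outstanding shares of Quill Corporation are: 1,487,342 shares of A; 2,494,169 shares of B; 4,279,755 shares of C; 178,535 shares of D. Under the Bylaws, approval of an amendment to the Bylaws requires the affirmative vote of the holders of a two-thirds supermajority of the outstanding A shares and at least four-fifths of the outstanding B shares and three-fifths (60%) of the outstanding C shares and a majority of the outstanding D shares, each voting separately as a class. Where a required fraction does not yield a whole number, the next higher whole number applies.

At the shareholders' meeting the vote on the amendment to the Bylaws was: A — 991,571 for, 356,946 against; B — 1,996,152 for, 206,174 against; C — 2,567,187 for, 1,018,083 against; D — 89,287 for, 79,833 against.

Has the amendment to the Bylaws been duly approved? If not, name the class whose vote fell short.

A: 2/3 of 1487342 = 991561.33, rounded up to 991562; 991,562 required, 991,571 in favor — approved.
B: 4/5 of 2494169 = 1995335.20, rounded up to 1995336; 1,995,336 required, 1,996,152 in favor — approved.
C: 3/5 of 4279755 = 2567853; 2,567,853 required, 2,567,187 in favor — not approved.
D: a majority of 178535 is 89268; 89,268 required, 89,287 in favor — approved.

Not approved — the C shares did not give the required vote.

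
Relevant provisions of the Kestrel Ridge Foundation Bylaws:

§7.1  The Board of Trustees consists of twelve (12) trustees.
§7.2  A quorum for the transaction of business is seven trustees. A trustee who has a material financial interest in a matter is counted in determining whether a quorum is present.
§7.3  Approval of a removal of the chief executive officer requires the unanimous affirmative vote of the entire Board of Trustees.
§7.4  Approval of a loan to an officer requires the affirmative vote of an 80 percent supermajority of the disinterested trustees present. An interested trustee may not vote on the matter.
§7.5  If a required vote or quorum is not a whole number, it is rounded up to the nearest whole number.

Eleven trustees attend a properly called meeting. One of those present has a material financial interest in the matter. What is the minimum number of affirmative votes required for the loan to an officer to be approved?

8

The loan to an officer requires four-fifths of the disinterested trustees present (11 − 1 = 10).
4/5 of 10 = 8.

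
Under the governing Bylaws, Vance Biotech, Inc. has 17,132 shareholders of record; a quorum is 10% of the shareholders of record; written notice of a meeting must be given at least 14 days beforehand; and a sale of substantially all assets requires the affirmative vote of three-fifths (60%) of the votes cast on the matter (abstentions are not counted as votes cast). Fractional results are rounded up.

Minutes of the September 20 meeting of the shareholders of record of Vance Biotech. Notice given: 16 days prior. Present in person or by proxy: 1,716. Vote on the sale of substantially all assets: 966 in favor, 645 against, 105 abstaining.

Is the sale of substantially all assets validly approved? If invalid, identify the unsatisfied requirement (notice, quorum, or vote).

Invalid — vote requirement not satisfied.

Notice: 16 days given; 14 required. Satisfied.
Quorum: 10% of 17,132 = 1,713.20, rounded up to 1,714; 1,716 present. Satisfied.
Vote: requires three-fifths of the votes cast (1,716 − 105 abstaining = 1,611); 3/5 of 1611 = 966.60, rounded up to 967, so 967 needed; 966 in favor. Not satisfied.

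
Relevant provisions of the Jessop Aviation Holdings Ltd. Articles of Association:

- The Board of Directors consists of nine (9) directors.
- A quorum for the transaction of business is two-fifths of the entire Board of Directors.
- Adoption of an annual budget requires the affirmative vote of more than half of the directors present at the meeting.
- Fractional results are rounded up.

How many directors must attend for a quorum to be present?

2/5 of 9 = 3.60, rounded up to 4.

4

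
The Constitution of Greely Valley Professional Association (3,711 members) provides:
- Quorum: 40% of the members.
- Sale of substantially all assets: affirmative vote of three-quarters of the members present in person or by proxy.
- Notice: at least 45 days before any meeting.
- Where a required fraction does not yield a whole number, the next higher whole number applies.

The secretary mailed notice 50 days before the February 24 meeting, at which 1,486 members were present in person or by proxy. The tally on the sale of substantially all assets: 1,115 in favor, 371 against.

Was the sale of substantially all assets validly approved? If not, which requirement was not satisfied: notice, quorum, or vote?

Valid — all requirements satisfied.

Notice: 50 days given; 45 required. Satisfied.
Quorum: 40% of 3,711 = 1,484.40, rounded up to 1,485; 1,486 present. Satisfied.
Vote: requires three-fourths of those present (1,486); 3/4 of 1486 = 1114.50, rounded up to 1115, so 1,115 needed; 1,115 in favor. Satisfied.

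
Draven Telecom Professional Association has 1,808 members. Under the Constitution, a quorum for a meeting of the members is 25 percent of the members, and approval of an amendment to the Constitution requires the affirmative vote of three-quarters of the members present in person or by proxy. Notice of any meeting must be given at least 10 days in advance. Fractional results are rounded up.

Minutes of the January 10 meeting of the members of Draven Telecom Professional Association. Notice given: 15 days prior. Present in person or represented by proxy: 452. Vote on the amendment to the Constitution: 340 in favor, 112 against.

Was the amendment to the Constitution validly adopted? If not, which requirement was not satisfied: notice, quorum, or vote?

Valid — all requirements satisfied.

Notice: 15 days given; 10 required. Satisfied.
Quorum: 25% of 1,808 = 452; 452 present. Satisfied.
Vote: requires three-fourths of those present (452); 3/4 of 452 = 339, so 339 needed; 340 in favor. Satisfied.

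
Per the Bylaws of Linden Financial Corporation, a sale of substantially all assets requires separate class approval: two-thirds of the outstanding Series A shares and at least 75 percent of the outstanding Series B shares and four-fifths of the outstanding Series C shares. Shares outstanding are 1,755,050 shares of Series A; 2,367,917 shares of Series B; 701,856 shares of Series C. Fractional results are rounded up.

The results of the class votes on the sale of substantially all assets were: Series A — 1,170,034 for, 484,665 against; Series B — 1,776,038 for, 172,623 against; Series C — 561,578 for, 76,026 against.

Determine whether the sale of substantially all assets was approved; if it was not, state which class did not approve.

Series A: 2/3 of 1755050 = 1170033.33, rounded up to 1170034; 1,170,034 required, 1,170,034 in favor — approved.
Series B: 3/4 of 2367917 = 1775937.75, rounded up to 1775938; 1,775,938 required, 1,776,038 in favor — approved.
Series C: 4/5 of 701856 = 561484.80, rounded up to 561485; 561,485 required, 561,578 in favor — approved.

Approved — every class gave the required vote.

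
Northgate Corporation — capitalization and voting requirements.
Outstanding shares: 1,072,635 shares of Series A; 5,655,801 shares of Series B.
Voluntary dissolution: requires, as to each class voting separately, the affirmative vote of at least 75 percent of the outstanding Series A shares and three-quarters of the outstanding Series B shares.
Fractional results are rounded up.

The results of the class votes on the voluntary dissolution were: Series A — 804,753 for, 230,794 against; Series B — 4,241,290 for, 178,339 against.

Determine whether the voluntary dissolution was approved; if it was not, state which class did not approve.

Series A: 3/4 of 1072635 = 804476.25, rounded up to 804477; 804,477 required, 804,753 in favor — approved.
Series B: 3/4 of 5655801 = 4241850.75, rounded up to 4241851; 4,241,851 required, 4,241,290 in favor — not approved.

Not approved — the Series B shares did not give the required vote.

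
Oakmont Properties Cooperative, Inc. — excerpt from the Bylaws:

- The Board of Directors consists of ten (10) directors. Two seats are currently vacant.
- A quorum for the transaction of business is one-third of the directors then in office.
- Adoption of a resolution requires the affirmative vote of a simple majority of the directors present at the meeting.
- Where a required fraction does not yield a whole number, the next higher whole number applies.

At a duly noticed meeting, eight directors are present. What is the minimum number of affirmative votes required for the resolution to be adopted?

The resolution requires a majority of the directors present (8).
A majority of 8 is 5.

5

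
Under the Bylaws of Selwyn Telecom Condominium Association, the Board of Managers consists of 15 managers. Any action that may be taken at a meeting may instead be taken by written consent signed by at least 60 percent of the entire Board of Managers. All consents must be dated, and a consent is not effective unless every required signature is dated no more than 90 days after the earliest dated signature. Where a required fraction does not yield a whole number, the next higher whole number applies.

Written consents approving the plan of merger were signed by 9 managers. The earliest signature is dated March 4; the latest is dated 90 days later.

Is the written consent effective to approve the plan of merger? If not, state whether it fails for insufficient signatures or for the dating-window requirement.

Signatures required: at least 60 percent of 15 — 3/5 of 15 = 9, so 9 needed; 9 signed. Sufficient.
Dating window: the latest signature is 90 days after the earliest; the limit is 90 days. Within the window.

Effective — both the signature and dating-window requirements are satisfied.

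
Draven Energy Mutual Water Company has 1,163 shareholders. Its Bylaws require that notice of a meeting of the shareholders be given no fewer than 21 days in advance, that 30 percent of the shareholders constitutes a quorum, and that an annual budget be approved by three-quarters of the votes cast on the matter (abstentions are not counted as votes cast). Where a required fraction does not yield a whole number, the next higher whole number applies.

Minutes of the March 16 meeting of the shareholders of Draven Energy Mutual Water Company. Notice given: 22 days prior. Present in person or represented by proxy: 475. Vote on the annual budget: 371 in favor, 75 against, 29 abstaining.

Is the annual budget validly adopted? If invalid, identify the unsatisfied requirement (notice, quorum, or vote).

Valid — all requirements satisfied.

Notice: 22 days given; 21 required. Satisfied.
Quorum: 30% of 1,163 = 348.90, rounded up to 349; 475 present. Satisfied.
Vote: requires three-fourths of the votes cast (475 − 29 abstaining = 446); 3/4 of 446 = 334.50, rounded up to 335, so 335 needed; 371 in favor. Satisfied.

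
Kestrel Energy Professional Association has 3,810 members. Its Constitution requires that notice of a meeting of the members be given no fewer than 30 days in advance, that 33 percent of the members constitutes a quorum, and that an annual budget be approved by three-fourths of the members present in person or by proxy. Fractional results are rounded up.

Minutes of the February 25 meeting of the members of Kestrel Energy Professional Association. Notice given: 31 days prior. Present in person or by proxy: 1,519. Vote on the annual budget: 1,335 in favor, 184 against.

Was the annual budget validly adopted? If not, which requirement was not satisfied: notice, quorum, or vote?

Valid — all requirements satisfied.

Notice: 31 days given; 30 required. Satisfied.
Quorum: 33% of 3,810 = 1,257.30, rounded up to 1,258; 1,519 present. Satisfied.
Vote: requires three-fourths of those present (1,519); 3/4 of 1519 = 1139.25, rounded up to 1140, so 1,140 needed; 1,335 in favor. Satisfied.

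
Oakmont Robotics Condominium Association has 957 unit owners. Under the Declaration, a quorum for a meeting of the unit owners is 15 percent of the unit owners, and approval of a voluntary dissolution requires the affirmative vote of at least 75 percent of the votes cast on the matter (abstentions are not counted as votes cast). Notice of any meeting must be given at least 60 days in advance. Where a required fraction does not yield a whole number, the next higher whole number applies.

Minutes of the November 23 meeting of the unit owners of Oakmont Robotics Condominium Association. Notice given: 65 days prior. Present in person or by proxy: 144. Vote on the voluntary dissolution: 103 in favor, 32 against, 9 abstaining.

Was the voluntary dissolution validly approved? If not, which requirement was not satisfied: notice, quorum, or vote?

Valid — all requirements satisfied.

Notice: 65 days given; 60 required. Satisfied.
Quorum: 15% of 957 = 143.55, rounded up to 144; 144 present. Satisfied.
Vote: requires three-fourths of the votes cast (144 − 9 abstaining = 135); 3/4 of 135 = 101.25, rounded up to 102, so 102 needed; 103 in favor. Satisfied.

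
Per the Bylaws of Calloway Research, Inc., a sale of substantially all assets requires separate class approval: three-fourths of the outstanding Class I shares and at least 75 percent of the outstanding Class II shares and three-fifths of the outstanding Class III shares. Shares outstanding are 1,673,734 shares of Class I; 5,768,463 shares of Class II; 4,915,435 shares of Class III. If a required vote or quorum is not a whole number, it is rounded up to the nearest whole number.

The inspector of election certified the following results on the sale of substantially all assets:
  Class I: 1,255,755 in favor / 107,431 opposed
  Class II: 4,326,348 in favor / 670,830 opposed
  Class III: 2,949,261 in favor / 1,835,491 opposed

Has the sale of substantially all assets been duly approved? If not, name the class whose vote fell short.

Class I: 3/4 of 1673734 = 1255300.50, rounded up to 1255301; 1,255,301 required, 1,255,755 in favor — approved.
Class II: 3/4 of 5768463 = 4326347.25, rounded up to 4326348; 4,326,348 required, 4,326,348 in favor — approved.
Class III: 3/5 of 4915435 = 2949261; 2,949,261 required, 2,949,261 in favor — approved.

Approved — every class gave the required vote.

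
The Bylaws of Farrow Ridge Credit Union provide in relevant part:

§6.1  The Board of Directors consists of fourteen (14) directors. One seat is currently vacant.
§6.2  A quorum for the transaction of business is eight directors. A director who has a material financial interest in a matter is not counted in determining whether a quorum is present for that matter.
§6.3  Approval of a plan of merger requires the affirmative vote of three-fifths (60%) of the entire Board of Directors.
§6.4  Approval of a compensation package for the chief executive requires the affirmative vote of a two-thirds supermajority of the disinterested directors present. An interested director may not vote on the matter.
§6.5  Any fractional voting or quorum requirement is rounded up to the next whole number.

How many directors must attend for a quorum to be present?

The quorum is fixed at 8.

8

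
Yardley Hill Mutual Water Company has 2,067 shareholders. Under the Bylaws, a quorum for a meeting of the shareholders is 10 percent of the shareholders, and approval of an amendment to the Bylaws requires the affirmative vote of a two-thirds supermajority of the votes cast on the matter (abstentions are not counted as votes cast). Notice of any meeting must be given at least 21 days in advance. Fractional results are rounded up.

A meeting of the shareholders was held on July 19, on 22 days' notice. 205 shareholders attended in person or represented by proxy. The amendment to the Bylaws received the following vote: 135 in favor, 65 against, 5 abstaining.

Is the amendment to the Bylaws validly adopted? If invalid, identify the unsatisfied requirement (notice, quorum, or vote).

Invalid — quorum requirement not satisfied.

Notice: 22 days given; 21 required. Satisfied.
Quorum: 10% of 2,067 = 206.70, rounded up to 207; 205 present. Not satisfied.
Vote: requires two-thirds of the votes cast (205 − 5 abstaining = 200); 2/3 of 200 = 133.33, rounded up to 134, so 134 needed; 135 in favor. Satisfied.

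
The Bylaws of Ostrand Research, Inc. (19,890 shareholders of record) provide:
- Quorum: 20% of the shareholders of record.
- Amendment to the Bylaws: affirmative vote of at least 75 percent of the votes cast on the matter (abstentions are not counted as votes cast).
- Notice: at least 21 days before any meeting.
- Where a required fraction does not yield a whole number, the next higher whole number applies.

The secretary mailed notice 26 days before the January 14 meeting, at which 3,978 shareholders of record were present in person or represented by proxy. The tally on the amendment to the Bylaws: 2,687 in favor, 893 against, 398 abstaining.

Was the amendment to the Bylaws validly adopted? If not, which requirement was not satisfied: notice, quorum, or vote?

Notice: 26 days given; 21 required. Satisfied.
Quorum: 20% of 19,890 = 3,978; 3,978 present. Satisfied.
Vote: requires three-fourths of the votes cast (3,978 − 398 abstaining = 3,580); 3/4 of 3580 = 2685, so 2,685 needed; 2,687 in favor. Satisfied.

Valid — all requirements satisfied.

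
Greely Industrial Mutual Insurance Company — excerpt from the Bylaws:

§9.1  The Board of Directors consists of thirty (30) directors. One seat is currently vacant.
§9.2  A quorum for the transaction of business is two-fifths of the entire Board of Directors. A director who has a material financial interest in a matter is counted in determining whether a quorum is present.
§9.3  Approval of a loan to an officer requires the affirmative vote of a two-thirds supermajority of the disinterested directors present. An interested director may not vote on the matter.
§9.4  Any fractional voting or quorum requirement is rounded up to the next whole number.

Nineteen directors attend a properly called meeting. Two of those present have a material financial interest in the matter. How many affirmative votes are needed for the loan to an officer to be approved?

The loan to an officer requires two-thirds of the disinterested directors present (19 − 2 = 17).
2/3 of 17 = 11.33, rounded up to 12.

12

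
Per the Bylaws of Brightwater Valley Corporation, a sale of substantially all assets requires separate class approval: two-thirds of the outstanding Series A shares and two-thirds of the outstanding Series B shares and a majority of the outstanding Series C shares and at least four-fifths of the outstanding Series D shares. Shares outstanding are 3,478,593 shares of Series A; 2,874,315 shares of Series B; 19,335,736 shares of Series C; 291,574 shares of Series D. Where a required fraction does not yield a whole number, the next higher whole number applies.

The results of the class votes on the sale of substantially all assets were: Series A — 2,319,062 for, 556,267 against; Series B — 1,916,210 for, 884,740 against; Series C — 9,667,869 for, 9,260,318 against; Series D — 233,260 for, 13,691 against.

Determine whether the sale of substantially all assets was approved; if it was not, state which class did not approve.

Approved — every class gave the required vote.

Series A: 2/3 of 3478593 = 2319062; 2,319,062 required, 2,319,062 in favor — approved.
Series B: 2/3 of 2874315 = 1916210; 1,916,210 required, 1,916,210 in favor — approved.
Series C: a majority of 19335736 is 9667869; 9,667,869 required, 9,667,869 in favor — approved.
Series D: 4/5 of 291574 = 233259.20, rounded up to 233260; 233,260 required, 233,260 in favor — approved.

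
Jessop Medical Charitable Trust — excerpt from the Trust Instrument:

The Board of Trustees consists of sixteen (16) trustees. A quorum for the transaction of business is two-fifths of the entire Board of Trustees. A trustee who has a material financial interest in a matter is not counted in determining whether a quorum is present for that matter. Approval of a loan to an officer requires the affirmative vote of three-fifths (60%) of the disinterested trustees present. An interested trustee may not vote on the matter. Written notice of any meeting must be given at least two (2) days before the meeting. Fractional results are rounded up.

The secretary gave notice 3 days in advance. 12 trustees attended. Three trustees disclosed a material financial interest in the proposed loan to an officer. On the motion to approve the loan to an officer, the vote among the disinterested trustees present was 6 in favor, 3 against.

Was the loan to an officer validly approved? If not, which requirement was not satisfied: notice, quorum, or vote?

Valid — all requirements satisfied.

Notice: 3 days given; 2 required (3 ≥ 2). Satisfied.
Quorum: 12 present, but the 3 interested trustees do not count, leaving 9. Quorum is 7. Satisfied.
Vote: the loan to an officer requires three-fifths of the disinterested trustees present (12 − 3 = 9). 3/5 of 9 = 5.40, rounded up to 6, so 6 affirmative votes are needed; 6 voted in favor. Satisfied.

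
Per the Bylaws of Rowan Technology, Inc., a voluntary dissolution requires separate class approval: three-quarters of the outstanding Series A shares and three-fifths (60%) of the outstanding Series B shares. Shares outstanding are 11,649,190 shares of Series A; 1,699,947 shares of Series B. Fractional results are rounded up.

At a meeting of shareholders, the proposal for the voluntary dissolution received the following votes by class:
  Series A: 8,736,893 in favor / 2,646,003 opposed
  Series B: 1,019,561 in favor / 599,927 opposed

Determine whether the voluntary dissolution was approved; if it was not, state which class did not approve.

Series A: 3/4 of 11649190 = 8736892.50, rounded up to 8736893; 8,736,893 required, 8,736,893 in favor — approved.
Series B: 3/5 of 1699947 = 1019968.20, rounded up to 1019969; 1,019,969 required, 1,019,561 in favor — not approved.

Not approved — the Series B shares did not give the required vote.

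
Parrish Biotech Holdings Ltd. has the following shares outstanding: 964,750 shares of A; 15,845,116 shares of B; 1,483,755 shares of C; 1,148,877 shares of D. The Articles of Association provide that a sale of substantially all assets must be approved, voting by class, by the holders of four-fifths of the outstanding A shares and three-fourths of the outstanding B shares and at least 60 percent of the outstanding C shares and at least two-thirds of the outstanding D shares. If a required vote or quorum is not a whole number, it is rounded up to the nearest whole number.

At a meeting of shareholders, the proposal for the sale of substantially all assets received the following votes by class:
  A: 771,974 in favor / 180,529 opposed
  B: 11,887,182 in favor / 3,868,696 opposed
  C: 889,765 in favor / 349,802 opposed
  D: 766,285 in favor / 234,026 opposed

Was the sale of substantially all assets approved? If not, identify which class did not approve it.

Not approved — the C shares did not give the required vote.

A: 4/5 of 964750 = 771800; 771,800 required, 771,974 in favor — approved.
B: 3/4 of 15845116 = 11883837; 11,883,837 required, 11,887,182 in favor — approved.
C: 3/5 of 1483755 = 890253; 890,253 required, 889,765 in favor — not approved.
D: 2/3 of 1148877 = 765918; 765,918 required, 766,285 in favor — approved.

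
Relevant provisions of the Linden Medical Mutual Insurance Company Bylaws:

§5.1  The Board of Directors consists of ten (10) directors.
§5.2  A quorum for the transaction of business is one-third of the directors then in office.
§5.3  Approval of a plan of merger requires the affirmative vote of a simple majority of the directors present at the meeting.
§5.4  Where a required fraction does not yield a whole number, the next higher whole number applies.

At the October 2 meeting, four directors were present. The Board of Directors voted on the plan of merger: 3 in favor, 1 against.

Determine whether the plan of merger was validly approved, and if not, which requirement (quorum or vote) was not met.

Valid — all requirements satisfied.

Quorum: 4 present; quorum is 4. Satisfied.
Vote: the plan of merger requires a majority of the directors present (4). A majority of 4 is 3, so 3 affirmative votes are needed; 3 voted in favor. Satisfied.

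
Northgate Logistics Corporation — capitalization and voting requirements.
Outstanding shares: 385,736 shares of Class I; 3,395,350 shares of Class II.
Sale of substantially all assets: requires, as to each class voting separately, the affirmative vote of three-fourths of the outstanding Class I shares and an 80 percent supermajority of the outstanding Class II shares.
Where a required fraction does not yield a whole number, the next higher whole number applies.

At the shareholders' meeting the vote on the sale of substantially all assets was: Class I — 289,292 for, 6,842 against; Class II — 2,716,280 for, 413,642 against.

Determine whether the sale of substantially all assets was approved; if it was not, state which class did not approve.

Class I: 3/4 of 385736 = 289302; 289,302 required, 289,292 in favor — not approved.
Class II: 4/5 of 3395350 = 2716280; 2,716,280 required, 2,716,280 in favor — approved.

Not approved — the Class I shares did not give the required vote.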